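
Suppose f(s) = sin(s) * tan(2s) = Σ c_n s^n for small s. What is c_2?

2

Expand each factor separately, then convolve coefficients.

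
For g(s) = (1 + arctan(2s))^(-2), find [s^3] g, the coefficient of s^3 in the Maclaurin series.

-80/3

Compose series: expand the inner function first, then feed it into the outer expansion.
g(0) = 1
g′(0) = -4
g′′(0) = 24
g′′′(0) = -160
The Taylor polynomial is Σ g^(k)(0)/k! · s^k.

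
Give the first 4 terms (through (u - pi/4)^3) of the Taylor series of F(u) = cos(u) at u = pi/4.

sqrt(2)*(u - pi/4)^3/12 - sqrt(2)*(u - pi/4)^2/4 - sqrt(2)*(u - pi/4)/2 + sqrt(2)/2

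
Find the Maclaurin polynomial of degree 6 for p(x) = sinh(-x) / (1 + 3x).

Take the Cauchy product of the two expansions.
p(0) = 0
p′(0) = -1
p′′(0) = 6
p′′′(0) = -55
p^(4)(0) = 660
p^(5)(0) = -9901
p^(6)(0) = 178218
Then c_k = p^(k)(0)/k! gives each Taylor coefficient.

9901*x^6/40 - 9901*x^5/120 + 55*x^4/2 - 55*x^3/6 + 3*x^2 - x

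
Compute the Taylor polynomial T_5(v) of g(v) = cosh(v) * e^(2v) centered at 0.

Multiply the two series term by term and collect like powers.
g(0) = 1
g′(0) = 2
g′′(0) = 5
g′′′(0) = 14
g^(4)(0) = 41
g^(5)(0) = 122
Then c_k = g^(k)(0)/k! gives each Taylor coefficient.

61*v^5/60 + 41*v^4/24 + 7*v^3/3 + 5*v^2/2 + 2*v + 1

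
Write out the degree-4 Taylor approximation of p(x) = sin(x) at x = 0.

p(0) = 0
p′(0) = 1
p′′(0) = 0
p′′′(0) = -1
p^(4)(0) = 0

-x^3/6 + x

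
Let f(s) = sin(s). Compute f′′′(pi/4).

-sqrt(2)/2

The coefficient of (s - pi/4)^3 in the expansion is -sqrt(2)/12, so f′′′(pi/4) = 3! * (-sqrt(2)/12) = -sqrt(2)/2.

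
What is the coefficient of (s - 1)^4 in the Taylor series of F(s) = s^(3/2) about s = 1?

3/128

Use the known series and substitute for the argument.
F(1) = 1
F′(1) = 3/2
F′′(1) = 3/4
F′′′(1) = -3/8
F^(4)(1) = 9/16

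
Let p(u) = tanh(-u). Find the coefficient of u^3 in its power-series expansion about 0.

Use the known series and substitute for the argument.
p(0) = 0
p′(0) = -1
p′′(0) = 0
p′′′(0) = 2
The Taylor polynomial is Σ p^(k)(0)/k! · u^k.

1/3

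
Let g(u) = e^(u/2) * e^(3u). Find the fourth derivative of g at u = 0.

2401/16

Expand each factor separately, then convolve coefficients.
The coefficient of u^4 in the expansion is 2401/384, so g^(4)(0) = 4! * (2401/384) = 2401/16.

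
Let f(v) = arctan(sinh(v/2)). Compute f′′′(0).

-1/8

Plug the Maclaurin series of the inner function into that of the outer and collect terms.
From the series, [v^3] f = -1/48; multiply by 3! = 6 to get -1/8.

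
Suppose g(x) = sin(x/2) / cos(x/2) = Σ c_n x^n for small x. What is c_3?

1/24

Invert the denominator's series and multiply.
So c_3 = g′′′(0)/3! = 1/24.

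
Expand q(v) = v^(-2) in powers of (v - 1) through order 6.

Use the known series and substitute for the argument.
[(v - 1)^0] = 1;  [(v - 1)^1] = -2;  [(v - 1)^2] = 3;  [(v - 1)^3] = -4;  [(v - 1)^4] = 5;  [(v - 1)^5] = -6;  [(v - 1)^6] = 7.

7*(v - 1)^6 - 6*(v - 1)^5 + 5*(v - 1)^4 - 4*(v - 1)^3 + 3*(v - 1)^2 - 2*(v - 1) + 1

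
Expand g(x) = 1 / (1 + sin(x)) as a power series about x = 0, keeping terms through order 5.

-61*x^5/120 + 2*x^4/3 - 5*x^3/6 + x^2 - x + 1

Write 1/(1+u) = 1 - u + u^2 - u^3 + ... and substitute the series for u.
[x^0] = 1;  [x^1] = -1;  [x^2] = 1;  [x^3] = -5/6;  [x^4] = 2/3;  [x^5] = -61/120.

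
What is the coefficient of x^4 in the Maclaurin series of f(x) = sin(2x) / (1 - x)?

2/3

Write out both Maclaurin series and multiply, keeping only the needed powers.
f(0) = 0
f′(0) = 2
f′′(0) = 4
f′′′(0) = 4
f^(4)(0) = 16
So c_4 = f^(4)(0)/4! = 2/3.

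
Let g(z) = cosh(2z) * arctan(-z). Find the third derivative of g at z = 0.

Expand each factor separately, then convolve coefficients.
The coefficient of z^3 in the expansion is -5/3, so g′′′(0) = 3! * (-5/3) = -10.

-10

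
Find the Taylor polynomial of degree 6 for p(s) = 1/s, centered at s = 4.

(s - 4)^6/16384 - (s - 4)^5/4096 + (s - 4)^4/1024 - (s - 4)^3/256 + (s - 4)^2/64 - (s - 4)/16 + 1/4

p(4) = 1/4
p′(4) = -1/16
p′′(4) = 1/32
p′′′(4) = -3/128
p^(4)(4) = 3/128
p^(5)(4) = -15/512
p^(6)(4) = 45/1024
The Taylor polynomial is Σ p^(k)(4)/k! · (s - 4)^k.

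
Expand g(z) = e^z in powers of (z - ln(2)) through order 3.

(z - ln(2))^3/3 + (z - ln(2))^2 + 2*(z - ln(2)) + 2

g(ln(2)) = 2
g′(ln(2)) = 2
g′′(ln(2)) = 2
g′′′(ln(2)) = 2
The Taylor polynomial is Σ g^(k)(ln(2))/k! · (z - ln(2))^k.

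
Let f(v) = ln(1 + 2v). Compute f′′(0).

Apply the Taylor formula c_k = f^(k)(a)/k!.
From the series, [v^2] f = -2; multiply by 2! = 2 to get -4.

-4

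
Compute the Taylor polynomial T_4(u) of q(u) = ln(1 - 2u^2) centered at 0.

q(0) = 0
q′(0) = 0
q′′(0) = -4
q′′′(0) = 0
q^(4)(0) = -48

-2*u^4 - 2*u^2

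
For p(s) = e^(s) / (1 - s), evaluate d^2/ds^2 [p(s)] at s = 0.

5

Multiply the two series term by term and collect like powers.
From the series, [s^2] p = 5/2; multiply by 2! = 2 to get 5.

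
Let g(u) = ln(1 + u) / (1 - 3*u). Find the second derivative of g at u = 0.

Multiply the numerator's expansion by the denominator's geometric series.
The coefficient of u^2 in the expansion is 5/2, so g′′(0) = 2! * (5/2) = 5.

5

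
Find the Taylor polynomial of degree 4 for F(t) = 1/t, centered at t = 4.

(t - 4)^4/1024 - (t - 4)^3/256 + (t - 4)^2/64 - (t - 4)/16 + 1/4

[(t - 4)^0] = 1/4;  [(t - 4)^1] = -1/16;  [(t - 4)^2] = 1/64;  [(t - 4)^3] = -1/256;  [(t - 4)^4] = 1/1024.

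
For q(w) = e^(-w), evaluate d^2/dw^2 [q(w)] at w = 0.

The coefficient of w^2 in the expansion is 1/2, so q′′(0) = 2! * (1/2) = 1.

1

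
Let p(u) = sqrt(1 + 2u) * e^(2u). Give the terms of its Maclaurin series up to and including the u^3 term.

17*u^3/6 + 7*u^2/2 + 3*u + 1

Take the Cauchy product of the two expansions.
p(0) = 1
p′(0) = 3
p′′(0) = 7
p′′′(0) = 17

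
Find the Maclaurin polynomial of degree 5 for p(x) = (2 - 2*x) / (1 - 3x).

324*x^5 + 108*x^4 + 36*x^3 + 12*x^2 + 4*x + 2

Multiply each power in the prefactor through the base expansion.
p(0) = 2
p′(0) = 4
p′′(0) = 24
p′′′(0) = 216
p^(4)(0) = 2592
p^(5)(0) = 38880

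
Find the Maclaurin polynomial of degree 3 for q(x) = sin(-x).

Differentiate repeatedly and evaluate at the center.
[x^0] = 0;  [x^1] = -1;  [x^2] = 0;  [x^3] = 1/6.

x^3/6 - x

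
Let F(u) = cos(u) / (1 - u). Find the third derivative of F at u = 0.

Take the Cauchy product of the two expansions.
From the series, [u^3] F = 1/2; multiply by 3! = 6 to get 3.

3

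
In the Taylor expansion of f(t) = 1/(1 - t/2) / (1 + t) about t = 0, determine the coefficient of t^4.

Multiply the two series term by term and collect like powers.
f(0) = 1
f′(0) = -1/2
f′′(0) = 3/2
f′′′(0) = -15/4
f^(4)(0) = 33/2
Dividing each by k! gives the coefficients c_0, ..., c_4.

11/16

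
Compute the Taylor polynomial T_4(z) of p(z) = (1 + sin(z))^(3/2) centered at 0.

Compose series: expand the inner function first, then feed it into the outer expansion.

-13*z^4/128 - 5*z^3/16 + 3*z^2/8 + 3*z/2 + 1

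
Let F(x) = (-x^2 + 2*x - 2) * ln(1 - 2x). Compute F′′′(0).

Multiply each power in the prefactor through the base expansion.
From the series, [x^3] F = 10/3; multiply by 3! = 6 to get 20.

20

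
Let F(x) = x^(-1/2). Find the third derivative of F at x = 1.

-15/8

The coefficient of (x - 1)^3 in the expansion is -5/16, so F′′′(1) = 3! * (-5/16) = -15/8.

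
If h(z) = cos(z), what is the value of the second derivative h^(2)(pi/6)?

The coefficient of (z - pi/6)^2 in the expansion is -sqrt(3)/4, so h′′(pi/6) = 2! * (-sqrt(3)/4) = -sqrt(3)/2.

-sqrt(3)/2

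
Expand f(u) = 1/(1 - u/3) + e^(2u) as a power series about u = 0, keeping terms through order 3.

Expand each term separately and add.
f(0) = 2
f′(0) = 7/3
f′′(0) = 38/9
f′′′(0) = 74/9

37*u^3/27 + 19*u^2/9 + 7*u/3 + 2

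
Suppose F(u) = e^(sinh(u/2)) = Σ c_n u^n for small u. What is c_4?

5/384

Plug the Maclaurin series of the inner function into that of the outer and collect terms.
So c_4 = F^(4)(0)/4! = 5/384.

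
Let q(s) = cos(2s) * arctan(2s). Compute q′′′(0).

Write out both Maclaurin series and multiply, keeping only the needed powers.
From the series, [s^3] q = -20/3; multiply by 3! = 6 to get -40.

-40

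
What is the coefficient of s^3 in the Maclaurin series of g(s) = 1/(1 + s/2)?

Use the known series and substitute for the argument.
g(0) = 1
g′(0) = -1/2
g′′(0) = 1/2
g′′′(0) = -3/4

-1/8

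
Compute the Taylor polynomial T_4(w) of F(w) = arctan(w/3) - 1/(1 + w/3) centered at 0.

-w^4/81 + 2*w^3/81 - w^2/9 + 2*w/3 - 1

Add the two expansions coefficient-wise.
F(0) = -1
F′(0) = 2/3
F′′(0) = -2/9
F′′′(0) = 4/27
F^(4)(0) = -8/27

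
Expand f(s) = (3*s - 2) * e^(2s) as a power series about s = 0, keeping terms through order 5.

Shift and add copies of the series according to the polynomial's terms.
f(0) = -2
f′(0) = -1
f′′(0) = 4
f′′′(0) = 20
f^(4)(0) = 64
f^(5)(0) = 176

22*s^5/15 + 8*s^4/3 + 10*s^3/3 + 2*s^2 - s - 2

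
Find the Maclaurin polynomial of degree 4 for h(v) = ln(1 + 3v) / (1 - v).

-51*v^4/4 + 15*v^3/2 - 3*v^2/2 + 3*v

Multiply the two series term by term and collect like powers.
[v^0] = 0;  [v^1] = 3;  [v^2] = -3/2;  [v^3] = 15/2;  [v^4] = -51/4.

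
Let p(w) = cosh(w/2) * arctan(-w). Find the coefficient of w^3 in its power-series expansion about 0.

5/24

Take the Cauchy product of the two expansions.
p(0) = 0
p′(0) = -1
p′′(0) = 0
p′′′(0) = 5/4
Dividing each by k! gives the coefficients c_0, ..., c_3.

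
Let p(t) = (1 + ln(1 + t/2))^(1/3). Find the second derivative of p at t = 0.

Let u equal the inner series; expand the outer function in u and truncate.
The coefficient of t^2 in the expansion is -5/72, so p′′(0) = 2! * (-5/72) = -5/36.

-5/36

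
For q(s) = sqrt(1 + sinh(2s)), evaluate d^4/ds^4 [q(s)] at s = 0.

-31

Compose series: expand the inner function first, then feed it into the outer expansion.
The coefficient of s^4 in the expansion is -31/24, so q^(4)(0) = 4! * (-31/24) = -31.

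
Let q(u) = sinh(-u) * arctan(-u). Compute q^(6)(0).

110

Write out both Maclaurin series and multiply, keeping only the needed powers.
The coefficient of u^6 in the expansion is 11/72, so q^(6)(0) = 6! * (11/72) = 110.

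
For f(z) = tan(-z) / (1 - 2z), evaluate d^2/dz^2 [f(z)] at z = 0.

-4

Expand each factor separately, then convolve coefficients.
From the series, [z^2] f = -2; multiply by 2! = 2 to get -4.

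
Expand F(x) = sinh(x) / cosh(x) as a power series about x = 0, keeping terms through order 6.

2*x^5/15 - x^3/3 + x

Divide the numerator series by the denominator series (power-series long division).
F(0) = 0
F′(0) = 1
F′′(0) = 0
F′′′(0) = -2
F^(4)(0) = 0
F^(5)(0) = 16
F^(6)(0) = 0
Then c_k = F^(k)(0)/k! gives each Taylor coefficient.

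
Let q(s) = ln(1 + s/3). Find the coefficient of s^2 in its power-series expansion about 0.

q(0) = 0
q′(0) = 1/3
q′′(0) = -1/9

-1/18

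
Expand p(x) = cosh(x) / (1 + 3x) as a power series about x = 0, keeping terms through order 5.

Take the Cauchy product of the two expansions.
p(0) = 1
p′(0) = -3
p′′(0) = 19
p′′′(0) = -171
p^(4)(0) = 2053
p^(5)(0) = -30795
Then c_k = p^(k)(0)/k! gives each Taylor coefficient.

-2053*x^5/8 + 2053*x^4/24 - 57*x^3/2 + 19*x^2/2 - 3*x + 1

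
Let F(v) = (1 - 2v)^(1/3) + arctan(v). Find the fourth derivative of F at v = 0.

-1280/81

Add the two expansions coefficient-wise.
From the series, [v^4] F = -160/243; multiply by 4! = 24 to get -1280/81.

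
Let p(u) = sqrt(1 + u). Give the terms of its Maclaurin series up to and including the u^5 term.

Use the known series and substitute for the argument.
[u^0] = 1;  [u^1] = 1/2;  [u^2] = -1/8;  [u^3] = 1/16;  [u^4] = -5/128;  [u^5] = 7/256.

7*u^5/256 - 5*u^4/128 + u^3/16 - u^2/8 + u/2 + 1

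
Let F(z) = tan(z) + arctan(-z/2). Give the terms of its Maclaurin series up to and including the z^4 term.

3*z^3/8 + z/2

Expand each term separately and add.
F(0) = 0
F′(0) = 1/2
F′′(0) = 0
F′′′(0) = 9/4
F^(4)(0) = 0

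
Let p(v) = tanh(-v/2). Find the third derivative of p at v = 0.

Apply the Taylor formula c_k = f^(k)(a)/k!.
The coefficient of v^3 in the expansion is 1/24, so p′′′(0) = 3! * (1/24) = 1/4.

1/4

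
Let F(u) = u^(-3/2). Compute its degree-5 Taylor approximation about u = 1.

-693*(u - 1)^5/256 + 315*(u - 1)^4/128 - 35*(u - 1)^3/16 + 15*(u - 1)^2/8 - 3*(u - 1)/2 + 1

F(1) = 1
F′(1) = -3/2
F′′(1) = 15/4
F′′′(1) = -105/8
F^(4)(1) = 945/16
F^(5)(1) = -10395/32
Then c_k = F^(k)(1)/k! gives each Taylor coefficient.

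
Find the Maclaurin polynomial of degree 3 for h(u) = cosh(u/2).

h(0) = 1
h′(0) = 0
h′′(0) = 1/4
h′′′(0) = 0
The Taylor polynomial is Σ h^(k)(0)/k! · u^k.

u^2/8 + 1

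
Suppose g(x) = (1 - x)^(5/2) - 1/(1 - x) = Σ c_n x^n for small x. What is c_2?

Expand each term separately and add.
g(0) = 0
g′(0) = -7/2
g′′(0) = 7/4
So c_2 = g′′(0)/2! = 7/8.

7/8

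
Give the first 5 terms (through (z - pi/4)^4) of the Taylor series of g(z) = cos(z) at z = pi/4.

g(pi/4) = sqrt(2)/2
g′(pi/4) = -sqrt(2)/2
g′′(pi/4) = -sqrt(2)/2
g′′′(pi/4) = sqrt(2)/2
g^(4)(pi/4) = sqrt(2)/2

sqrt(2)*(z - pi/4)^4/48 + sqrt(2)*(z - pi/4)^3/12 - sqrt(2)*(z - pi/4)^2/4 - sqrt(2)*(z - pi/4)/2 + sqrt(2)/2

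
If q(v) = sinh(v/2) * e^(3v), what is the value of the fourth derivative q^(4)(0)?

Multiply the two series term by term and collect like powers.
The coefficient of v^4 in the expansion is 37/16, so q^(4)(0) = 4! * (37/16) = 111/2.

111/2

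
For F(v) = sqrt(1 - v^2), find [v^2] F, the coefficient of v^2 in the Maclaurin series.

-1/2

F(0) = 1
F′(0) = 0
F′′(0) = -1
Then c_k = F^(k)(0)/k! gives each Taylor coefficient.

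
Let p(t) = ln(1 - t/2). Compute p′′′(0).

-1/4

From the series, [t^3] p = -1/24; multiply by 3! = 6 to get -1/4.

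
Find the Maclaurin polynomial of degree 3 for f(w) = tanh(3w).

f(0) = 0
f′(0) = 3
f′′(0) = 0
f′′′(0) = -54
Then c_k = f^(k)(0)/k! gives each Taylor coefficient.

-9*w^3 + 3*w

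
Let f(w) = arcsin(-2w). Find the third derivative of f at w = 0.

The coefficient of w^3 in the expansion is -4/3, so f′′′(0) = 3! * (-4/3) = -8.

-8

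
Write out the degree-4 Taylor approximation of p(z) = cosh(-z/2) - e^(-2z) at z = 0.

-85*z^4/128 + 4*z^3/3 - 15*z^2/8 + 2*z

Expand each term separately and add.
p(0) = 0
p′(0) = 2
p′′(0) = -15/4
p′′′(0) = 8
p^(4)(0) = -255/16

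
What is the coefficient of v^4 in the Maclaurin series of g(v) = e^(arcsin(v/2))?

Substitute the inner expansion into the outer series and collect powers.

5/384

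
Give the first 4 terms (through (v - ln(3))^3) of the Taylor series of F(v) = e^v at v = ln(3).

(v - ln(3))^3/2 + 3*(v - ln(3))^2/2 + 3*(v - ln(3)) + 3

[(v - ln(3))^0] = 3;  [(v - ln(3))^1] = 3;  [(v - ln(3))^2] = 3/2;  [(v - ln(3))^3] = 1/2.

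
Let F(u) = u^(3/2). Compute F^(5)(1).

-45/32

From the series, [(u - 1)^5] F = -3/256; multiply by 5! = 120 to get -45/32.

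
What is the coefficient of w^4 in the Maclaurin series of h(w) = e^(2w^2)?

h(0) = 1
h′(0) = 0
h′′(0) = 4
h′′′(0) = 0
h^(4)(0) = 48
So c_4 = h^(4)(0)/4! = 2.

2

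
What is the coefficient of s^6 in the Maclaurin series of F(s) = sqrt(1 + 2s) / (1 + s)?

-61/16

Take the Cauchy product of the two expansions.
F(0) = 1
F′(0) = 0
F′′(0) = -1
F′′′(0) = 6
F^(4)(0) = -39
F^(5)(0) = 300
F^(6)(0) = -2745
Dividing each by k! gives the coefficients c_0, ..., c_6.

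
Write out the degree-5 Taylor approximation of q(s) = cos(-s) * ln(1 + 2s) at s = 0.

Expand each factor separately, then convolve coefficients.
q(0) = 0
q′(0) = 2
q′′(0) = -4
q′′′(0) = 10
q^(4)(0) = -72
q^(5)(0) = 618

103*s^5/20 - 3*s^4 + 5*s^3/3 - 2*s^2 + 2*s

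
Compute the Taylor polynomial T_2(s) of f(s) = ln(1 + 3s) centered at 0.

f(0) = 0
f′(0) = 3
f′′(0) = -9

-9*s^2/2 + 3*s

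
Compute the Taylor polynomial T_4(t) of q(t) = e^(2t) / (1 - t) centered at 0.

Take the Cauchy product of the two expansions.

7*t^4 + 19*t^3/3 + 5*t^2 + 3*t + 1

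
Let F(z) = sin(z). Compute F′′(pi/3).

Apply the Taylor formula c_k = f^(k)(a)/k!.
The coefficient of (z - pi/3)^2 in the expansion is -sqrt(3)/4, so F′′(pi/3) = 2! * (-sqrt(3)/4) = -sqrt(3)/2.

-sqrt(3)/2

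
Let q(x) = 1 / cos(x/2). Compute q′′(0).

Invert the denominator's series and multiply.
The coefficient of x^2 in the expansion is 1/8, so q′′(0) = 2! * (1/8) = 1/4.

1/4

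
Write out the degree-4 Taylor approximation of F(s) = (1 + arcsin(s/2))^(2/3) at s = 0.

Let u equal the inner series; expand the outer function in u and truncate.
[s^0] = 1;  [s^1] = 1/3;  [s^2] = -1/36;  [s^3] = 13/648;  [s^4] = -1/243.

-s^4/243 + 13*s^3/648 - s^2/36 + s/3 + 1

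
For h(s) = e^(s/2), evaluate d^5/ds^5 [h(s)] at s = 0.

1/32

From the series, [s^5] h = 1/3840; multiply by 5! = 120 to get 1/32.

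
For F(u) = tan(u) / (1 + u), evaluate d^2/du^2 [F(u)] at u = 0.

-2

Write out both Maclaurin series and multiply, keeping only the needed powers.
From the series, [u^2] F = -1; multiply by 2! = 2 to get -2.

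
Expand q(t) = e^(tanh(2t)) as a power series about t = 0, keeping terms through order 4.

Plug the Maclaurin series of the inner function into that of the outer and collect terms.
[t^0] = 1;  [t^1] = 2;  [t^2] = 2;  [t^3] = -4/3;  [t^4] = -14/3.

-14*t^4/3 - 4*t^3/3 + 2*t^2 + 2*t + 1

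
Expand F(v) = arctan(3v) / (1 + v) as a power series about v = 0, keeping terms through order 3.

-6*v^3 - 3*v^2 + 3*v

Write out both Maclaurin series and multiply, keeping only the needed powers.
F(0) = 0
F′(0) = 3
F′′(0) = -6
F′′′(0) = -36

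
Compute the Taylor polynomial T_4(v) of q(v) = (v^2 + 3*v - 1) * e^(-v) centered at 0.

-v^4/24 + 2*v^3/3 - 5*v^2/2 + 4*v - 1

Shift and add copies of the series according to the polynomial's terms.
q(0) = -1
q′(0) = 4
q′′(0) = -5
q′′′(0) = 4
q^(4)(0) = -1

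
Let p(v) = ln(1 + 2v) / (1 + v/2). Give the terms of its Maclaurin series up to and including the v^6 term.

Multiply the two series term by term and collect like powers.

-1231*v^6/80 + 1133*v^5/120 - 73*v^4/12 + 25*v^3/6 - 3*v^2 + 2*v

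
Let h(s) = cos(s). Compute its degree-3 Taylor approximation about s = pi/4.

Compute the successive derivatives at the expansion point and divide by k!.

sqrt(2)*(s - pi/4)^3/12 - sqrt(2)*(s - pi/4)^2/4 - sqrt(2)*(s - pi/4)/2 + sqrt(2)/2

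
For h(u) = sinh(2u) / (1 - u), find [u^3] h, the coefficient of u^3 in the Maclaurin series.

Write out both Maclaurin series and multiply, keeping only the needed powers.
h(0) = 0
h′(0) = 2
h′′(0) = 4
h′′′(0) = 20

10/3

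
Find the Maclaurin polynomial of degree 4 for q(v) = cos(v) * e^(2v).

-7*v^4/24 + v^3/3 + 3*v^2/2 + 2*v + 1

Write out both Maclaurin series and multiply, keeping only the needed powers.
q(0) = 1
q′(0) = 2
q′′(0) = 3
q′′′(0) = 2
q^(4)(0) = -7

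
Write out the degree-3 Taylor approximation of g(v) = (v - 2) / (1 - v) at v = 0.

Distribute the polynomial across the series and collect like powers.
[v^0] = -2;  [v^1] = -1;  [v^2] = -1;  [v^3] = -1.

-v^3 - v^2 - v - 2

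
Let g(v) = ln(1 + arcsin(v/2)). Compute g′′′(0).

Compose series: expand the inner function first, then feed it into the outer expansion.
The coefficient of v^3 in the expansion is 1/16, so g′′′(0) = 3! * (1/16) = 3/8.

3/8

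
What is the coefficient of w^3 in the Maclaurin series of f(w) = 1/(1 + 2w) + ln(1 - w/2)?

Combine the two series term by term.
[w^0] = 1;  [w^1] = -5/2;  [w^2] = 31/8;  [w^3] = -193/24.
So c_3 = f′′′(0)/3! = -193/24.

-193/24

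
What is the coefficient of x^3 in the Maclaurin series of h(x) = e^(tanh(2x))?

Compose series: expand the inner function first, then feed it into the outer expansion.

-4/3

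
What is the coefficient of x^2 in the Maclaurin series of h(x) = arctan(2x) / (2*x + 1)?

-4

Multiply the numerator's expansion by the denominator's geometric series.
h(0) = 0
h′(0) = 2
h′′(0) = -8
So c_2 = h′′(0)/2! = -4.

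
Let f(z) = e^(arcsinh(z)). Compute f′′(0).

1

Substitute the inner expansion into the outer series and collect powers.
The coefficient of z^2 in the expansion is 1/2, so f′′(0) = 2! * (1/2) = 1.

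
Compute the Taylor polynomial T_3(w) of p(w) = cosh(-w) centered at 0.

w^2/2 + 1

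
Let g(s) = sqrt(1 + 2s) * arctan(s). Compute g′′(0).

Take the Cauchy product of the two expansions.
The coefficient of s^2 in the expansion is 1, so g′′(0) = 2! * (1) = 2.

2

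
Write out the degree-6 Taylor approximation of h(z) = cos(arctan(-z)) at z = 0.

Substitute the inner expansion into the outer series and collect powers.
h(0) = 1
h′(0) = 0
h′′(0) = -1
h′′′(0) = 0
h^(4)(0) = 9
h^(5)(0) = 0
h^(6)(0) = -225
The Taylor polynomial is Σ h^(k)(0)/k! · z^k.

-5*z^6/16 + 3*z^4/8 - z^2/2 + 1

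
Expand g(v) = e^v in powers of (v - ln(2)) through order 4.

(v - ln(2))^4/12 + (v - ln(2))^3/3 + (v - ln(2))^2 + 2*(v - ln(2)) + 2

Apply the Taylor formula c_k = f^(k)(a)/k!.
g(ln(2)) = 2
g′(ln(2)) = 2
g′′(ln(2)) = 2
g′′′(ln(2)) = 2
g^(4)(ln(2)) = 2
Then c_k = g^(k)(ln(2))/k! gives each Taylor coefficient.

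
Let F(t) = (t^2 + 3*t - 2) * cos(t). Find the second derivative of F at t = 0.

4

Shift and add copies of the series according to the polynomial's terms.
The coefficient of t^2 in the expansion is 2, so F′′(0) = 2! * (2) = 4.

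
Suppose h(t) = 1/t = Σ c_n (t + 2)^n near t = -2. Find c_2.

-1/8

h(-2) = -1/2
h′(-2) = -1/4
h′′(-2) = -1/4
So c_2 = h′′(-2)/2! = -1/8.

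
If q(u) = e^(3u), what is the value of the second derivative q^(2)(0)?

9

From the series, [u^2] q = 9/2; multiply by 2! = 2 to get 9.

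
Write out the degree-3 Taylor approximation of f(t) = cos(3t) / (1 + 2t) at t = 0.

t^3 - t^2/2 - 2*t + 1

Expand each factor separately, then convolve coefficients.
[t^0] = 1;  [t^1] = -2;  [t^2] = -1/2;  [t^3] = 1.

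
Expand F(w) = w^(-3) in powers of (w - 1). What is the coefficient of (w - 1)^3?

-10

F(1) = 1
F′(1) = -3
F′′(1) = 12
F′′′(1) = -60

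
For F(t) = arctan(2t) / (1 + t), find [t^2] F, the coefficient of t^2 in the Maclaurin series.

Take the Cauchy product of the two expansions.
F(0) = 0
F′(0) = 2
F′′(0) = -4
The Taylor polynomial is Σ F^(k)(0)/k! · t^k.

-2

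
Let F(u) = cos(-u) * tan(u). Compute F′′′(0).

Expand each factor separately, then convolve coefficients.
From the series, [u^3] F = -1/6; multiply by 3! = 6 to get -1.

-1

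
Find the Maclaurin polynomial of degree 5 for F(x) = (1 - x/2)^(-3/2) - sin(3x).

Combine the two series term by term.
F(0) = 1
F′(0) = -9/4
F′′(0) = 15/16
F′′′(0) = 1833/64
F^(4)(0) = 945/256
F^(5)(0) = -238437/1024

-79479*x^5/40960 + 315*x^4/2048 + 611*x^3/128 + 15*x^2/32 - 9*x/4 + 1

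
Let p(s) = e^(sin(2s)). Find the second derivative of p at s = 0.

4

Substitute the inner expansion into the outer series and collect powers.
The coefficient of s^2 in the expansion is 2, so p′′(0) = 2! * (2) = 4.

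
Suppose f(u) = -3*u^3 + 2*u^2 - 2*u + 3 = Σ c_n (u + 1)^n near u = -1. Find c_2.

11

Differentiate repeatedly and evaluate at the center.
[(u + 1)^0] = 10;  [(u + 1)^1] = -15;  [(u + 1)^2] = 11.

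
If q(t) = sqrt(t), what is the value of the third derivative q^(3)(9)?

1/648

Use the known series and substitute for the argument.
The coefficient of (t - 9)^3 in the expansion is 1/3888, so q′′′(9) = 3! * (1/3888) = 1/648.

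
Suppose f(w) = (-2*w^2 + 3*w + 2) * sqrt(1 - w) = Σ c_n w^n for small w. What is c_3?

Shift and add copies of the series according to the polynomial's terms.
f(0) = 2
f′(0) = 2
f′′(0) = -15/2
f′′′(0) = 3
The Taylor polynomial is Σ f^(k)(0)/k! · w^k.

1/2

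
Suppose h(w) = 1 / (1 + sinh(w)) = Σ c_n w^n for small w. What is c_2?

1

Use the geometric series for the reciprocal, then substitute.
h(0) = 1
h′(0) = -1
h′′(0) = 2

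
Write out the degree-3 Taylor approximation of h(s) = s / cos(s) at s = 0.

Write the quotient as an unknown series and match coefficients against numerator = denominator · series.

s^3/2 + s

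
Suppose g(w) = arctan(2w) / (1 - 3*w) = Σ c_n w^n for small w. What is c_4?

46

Use 1/(1 - r) = Σ r^k on the denominator, then take the Cauchy product.
g(0) = 0
g′(0) = 2
g′′(0) = 12
g′′′(0) = 92
g^(4)(0) = 1104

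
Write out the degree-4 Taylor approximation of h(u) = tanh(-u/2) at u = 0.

Compute the successive derivatives at the expansion point and divide by k!.
[u^0] = 0;  [u^1] = -1/2;  [u^2] = 0;  [u^3] = 1/24;  [u^4] = 0.

u^3/24 - u/2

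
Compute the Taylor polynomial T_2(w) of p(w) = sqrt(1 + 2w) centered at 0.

Differentiate repeatedly and evaluate at the center.
[w^0] = 1;  [w^1] = 1;  [w^2] = -1/2.

-w^2/2 + w + 1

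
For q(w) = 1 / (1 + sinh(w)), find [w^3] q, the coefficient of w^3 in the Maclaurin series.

-7/6

Write 1/(1+u) = 1 - u + u^2 - u^3 + ... and substitute the series for u.
q(0) = 1
q′(0) = -1
q′′(0) = 2
q′′′(0) = -7
So c_3 = q′′′(0)/3! = -7/6.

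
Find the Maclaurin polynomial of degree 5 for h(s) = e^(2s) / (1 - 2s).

Multiply the two series term by term and collect like powers.
[s^0] = 1;  [s^1] = 4;  [s^2] = 10;  [s^3] = 64/3;  [s^4] = 130/3;  [s^5] = 1304/15.

1304*s^5/15 + 130*s^4/3 + 64*s^3/3 + 10*s^2 + 4*s + 1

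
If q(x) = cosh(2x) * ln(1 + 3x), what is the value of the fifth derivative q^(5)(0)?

Take the Cauchy product of the two expansions.
The coefficient of x^5 in the expansion is 343/5, so q^(5)(0) = 5! * (343/5) = 8232.

8232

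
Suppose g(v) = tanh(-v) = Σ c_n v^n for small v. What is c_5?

-2/15

g(0) = 0
g′(0) = -1
g′′(0) = 0
g′′′(0) = 2
g^(4)(0) = 0
g^(5)(0) = -16
Then c_k = g^(k)(0)/k! gives each Taylor coefficient.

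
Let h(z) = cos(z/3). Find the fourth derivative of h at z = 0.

1/81

Apply the Taylor formula c_k = f^(k)(a)/k!.
The coefficient of z^4 in the expansion is 1/1944, so h^(4)(0) = 4! * (1/1944) = 1/81.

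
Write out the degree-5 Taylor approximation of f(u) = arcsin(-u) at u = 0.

Compute the successive derivatives at the expansion point and divide by k!.
f(0) = 0
f′(0) = -1
f′′(0) = 0
f′′′(0) = -1
f^(4)(0) = 0
f^(5)(0) = -9

-3*u^5/40 - u^3/6 - u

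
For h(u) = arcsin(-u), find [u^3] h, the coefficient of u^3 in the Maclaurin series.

Use the known series and substitute for the argument.
h(0) = 0
h′(0) = -1
h′′(0) = 0
h′′′(0) = -1
Dividing each by k! gives the coefficients c_0, ..., c_3.

-1/6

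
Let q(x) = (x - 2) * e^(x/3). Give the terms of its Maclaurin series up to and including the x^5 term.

13*x^5/29160 + 5*x^4/972 + 7*x^3/162 + 2*x^2/9 + x/3 - 2

Multiply each power in the prefactor through the base expansion.
q(0) = -2
q′(0) = 1/3
q′′(0) = 4/9
q′′′(0) = 7/27
q^(4)(0) = 10/81
q^(5)(0) = 13/243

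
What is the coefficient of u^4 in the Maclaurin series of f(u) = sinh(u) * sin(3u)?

Multiply the two series term by term and collect like powers.
[u^0] = 0;  [u^1] = 0;  [u^2] = 3;  [u^3] = 0;  [u^4] = -4.
So c_4 = f^(4)(0)/4! = -4.

-4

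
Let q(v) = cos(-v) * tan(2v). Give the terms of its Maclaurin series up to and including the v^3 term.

Expand each factor separately, then convolve coefficients.
q(0) = 0
q′(0) = 2
q′′(0) = 0
q′′′(0) = 10
The Taylor polynomial is Σ q^(k)(0)/k! · v^k.

5*v^3/3 + 2*v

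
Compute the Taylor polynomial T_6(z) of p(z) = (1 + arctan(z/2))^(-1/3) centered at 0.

533*z^6/1049760 - 17*z^5/29160 - z^4/3888 - 5*z^3/648 + z^2/18 - z/6 + 1

Substitute the inner expansion into the outer series and collect powers.
p(0) = 1
p′(0) = -1/6
p′′(0) = 1/9
p′′′(0) = -5/108
p^(4)(0) = -1/162
p^(5)(0) = -17/243
p^(6)(0) = 533/1458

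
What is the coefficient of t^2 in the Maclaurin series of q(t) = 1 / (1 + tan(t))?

Use the geometric series for the reciprocal, then substitute.
q(0) = 1
q′(0) = -1
q′′(0) = 2

1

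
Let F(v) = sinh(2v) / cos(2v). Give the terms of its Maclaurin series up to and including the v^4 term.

16*v^3/3 + 2*v

Write the quotient as an unknown series and match coefficients against numerator = denominator · series.
F(0) = 0
F′(0) = 2
F′′(0) = 0
F′′′(0) = 32
F^(4)(0) = 0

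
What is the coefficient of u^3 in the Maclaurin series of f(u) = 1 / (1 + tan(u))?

-4/3

Use the geometric series for the reciprocal, then substitute.
f(0) = 1
f′(0) = -1
f′′(0) = 2
f′′′(0) = -8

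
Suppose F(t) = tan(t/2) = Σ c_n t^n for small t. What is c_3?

c_3 = F′′′(0)/3! = 1/24.

1/24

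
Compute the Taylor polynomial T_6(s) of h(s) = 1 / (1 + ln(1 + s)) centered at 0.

3289*s^6/360 - 347*s^5/60 + 11*s^4/3 - 7*s^3/3 + 3*s^2/2 - s + 1

Write 1/(1+u) = 1 - u + u^2 - u^3 + ... and substitute the series for u.
h(0) = 1
h′(0) = -1
h′′(0) = 3
h′′′(0) = -14
h^(4)(0) = 88
h^(5)(0) = -694
h^(6)(0) = 6578
Then c_k = h^(k)(0)/k! gives each Taylor coefficient.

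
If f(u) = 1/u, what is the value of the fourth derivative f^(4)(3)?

8/81

Apply the Taylor formula c_k = f^(k)(a)/k!.
The coefficient of (u - 3)^4 in the expansion is 1/243, so f^(4)(3) = 4! * (1/243) = 8/81.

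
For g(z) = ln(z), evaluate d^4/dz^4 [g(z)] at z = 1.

-6

Differentiate repeatedly and evaluate at the center.
The coefficient of (z - 1)^4 in the expansion is -1/4, so g^(4)(1) = 4! * (-1/4) = -6.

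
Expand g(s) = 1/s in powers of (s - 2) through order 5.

-(s - 2)^5/64 + (s - 2)^4/32 - (s - 2)^3/16 + (s - 2)^2/8 - (s - 2)/4 + 1/2

[(s - 2)^0] = 1/2;  [(s - 2)^1] = -1/4;  [(s - 2)^2] = 1/8;  [(s - 2)^3] = -1/16;  [(s - 2)^4] = 1/32;  [(s - 2)^5] = -1/64.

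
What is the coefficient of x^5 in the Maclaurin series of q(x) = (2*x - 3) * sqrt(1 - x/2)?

-19/8192

Shift and add copies of the series according to the polynomial's terms.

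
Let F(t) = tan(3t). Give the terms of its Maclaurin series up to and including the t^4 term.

F(0) = 0
F′(0) = 3
F′′(0) = 0
F′′′(0) = 54
F^(4)(0) = 0
The Taylor polynomial is Σ F^(k)(0)/k! · t^k.

9*t^3 + 3*t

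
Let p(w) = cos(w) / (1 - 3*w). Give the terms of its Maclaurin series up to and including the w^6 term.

Multiply the numerator's expansion by the denominator's geometric series.
p(0) = 1
p′(0) = 3
p′′(0) = 17
p′′′(0) = 153
p^(4)(0) = 1837
p^(5)(0) = 27555
p^(6)(0) = 495989

495989*w^6/720 + 1837*w^5/8 + 1837*w^4/24 + 51*w^3/2 + 17*w^2/2 + 3*w + 1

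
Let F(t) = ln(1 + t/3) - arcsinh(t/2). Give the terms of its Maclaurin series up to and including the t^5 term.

Expand each term separately and add.
F(0) = 0
F′(0) = -1/6
F′′(0) = -1/9
F′′′(0) = 43/216
F^(4)(0) = -2/27
F^(5)(0) = -473/2592
Then c_k = F^(k)(0)/k! gives each Taylor coefficient.

-473*t^5/311040 - t^4/324 + 43*t^3/1296 - t^2/18 - t/6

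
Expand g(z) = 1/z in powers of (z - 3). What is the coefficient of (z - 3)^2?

g(3) = 1/3
g′(3) = -1/9
g′′(3) = 2/27
So c_2 = g′′(3)/2! = 1/27.

1/27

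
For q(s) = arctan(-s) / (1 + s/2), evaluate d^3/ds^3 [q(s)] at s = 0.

Expand each factor separately, then convolve coefficients.
The coefficient of s^3 in the expansion is 1/12, so q′′′(0) = 3! * (1/12) = 1/2.

1/2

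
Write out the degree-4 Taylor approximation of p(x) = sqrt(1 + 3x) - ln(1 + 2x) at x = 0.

107*x^4/128 - 47*x^3/48 + 7*x^2/8 - x/2 + 1

Add the two expansions coefficient-wise.
p(0) = 1
p′(0) = -1/2
p′′(0) = 7/4
p′′′(0) = -47/8
p^(4)(0) = 321/16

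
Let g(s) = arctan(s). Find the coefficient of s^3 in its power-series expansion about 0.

g(0) = 0
g′(0) = 1
g′′(0) = 0
g′′′(0) = -2
Then c_k = g^(k)(0)/k! gives each Taylor coefficient.

-1/3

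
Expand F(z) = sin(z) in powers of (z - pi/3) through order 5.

(z - pi/3)^5/240 + sqrt(3)*(z - pi/3)^4/48 - (z - pi/3)^3/12 - sqrt(3)*(z - pi/3)^2/4 + (z - pi/3)/2 + sqrt(3)/2

[(z - pi/3)^0] = sqrt(3)/2;  [(z - pi/3)^1] = 1/2;  [(z - pi/3)^2] = -sqrt(3)/4;  [(z - pi/3)^3] = -1/12;  [(z - pi/3)^4] = sqrt(3)/48;  [(z - pi/3)^5] = 1/240.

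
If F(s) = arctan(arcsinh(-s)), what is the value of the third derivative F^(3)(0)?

Plug the Maclaurin series of the inner function into that of the outer and collect terms.
From the series, [s^3] F = 1/2; multiply by 3! = 6 to get 3.

3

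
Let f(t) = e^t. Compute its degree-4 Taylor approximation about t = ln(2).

(t - ln(2))^4/12 + (t - ln(2))^3/3 + (t - ln(2))^2 + 2*(t - ln(2)) + 2

f(ln(2)) = 2
f′(ln(2)) = 2
f′′(ln(2)) = 2
f′′′(ln(2)) = 2
f^(4)(ln(2)) = 2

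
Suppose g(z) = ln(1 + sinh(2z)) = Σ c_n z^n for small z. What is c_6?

Let u equal the inner series; expand the outer function in u and truncate.
[z^0] = 0;  [z^1] = 2;  [z^2] = -2;  [z^3] = 4;  [z^4] = -20/3;  [z^5] = 12;  [z^6] = -1024/45.

-1024/45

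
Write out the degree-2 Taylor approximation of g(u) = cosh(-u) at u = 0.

u^2/2 + 1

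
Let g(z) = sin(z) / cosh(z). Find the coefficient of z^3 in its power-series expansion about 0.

Invert the denominator's series and multiply.
g(0) = 0
g′(0) = 1
g′′(0) = 0
g′′′(0) = -4
So c_3 = g′′′(0)/3! = -2/3.

-2/3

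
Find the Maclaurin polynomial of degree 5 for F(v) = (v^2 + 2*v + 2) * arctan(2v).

152*v^5/15 - 16*v^4/3 - 10*v^3/3 + 4*v^2 + 4*v

Multiply each power in the prefactor through the base expansion.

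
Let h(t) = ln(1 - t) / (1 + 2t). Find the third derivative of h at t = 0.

Write out both Maclaurin series and multiply, keeping only the needed powers.
From the series, [t^3] h = -10/3; multiply by 3! = 6 to get -20.

-20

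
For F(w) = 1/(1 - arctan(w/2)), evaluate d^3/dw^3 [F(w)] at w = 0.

Let u equal the inner series; expand the outer function in u and truncate.
The coefficient of w^3 in the expansion is 1/12, so F′′′(0) = 3! * (1/12) = 1/2.

1/2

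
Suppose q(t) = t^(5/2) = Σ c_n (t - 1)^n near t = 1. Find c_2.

15/8

Compute the successive derivatives at the expansion point and divide by k!.
[(t - 1)^0] = 1;  [(t - 1)^1] = 5/2;  [(t - 1)^2] = 15/8.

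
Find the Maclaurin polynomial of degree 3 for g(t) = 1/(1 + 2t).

g(0) = 1
g′(0) = -2
g′′(0) = 8
g′′′(0) = -48

-8*t^3 + 4*t^2 - 2*t + 1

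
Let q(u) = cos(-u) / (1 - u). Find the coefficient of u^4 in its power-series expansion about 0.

Write out both Maclaurin series and multiply, keeping only the needed powers.

13/24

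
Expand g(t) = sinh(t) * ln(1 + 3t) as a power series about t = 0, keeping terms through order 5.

Write out both Maclaurin series and multiply, keeping only the needed powers.
g(0) = 0
g′(0) = 0
g′′(0) = 6
g′′′(0) = -27
g^(4)(0) = 228
g^(5)(0) = -2520

-21*t^5 + 19*t^4/2 - 9*t^3/2 + 3*t^2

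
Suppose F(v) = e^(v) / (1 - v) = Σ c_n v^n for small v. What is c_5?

Use 1/(1 - r) = Σ r^k on the denominator, then take the Cauchy product.
F(0) = 1
F′(0) = 2
F′′(0) = 5
F′′′(0) = 16
F^(4)(0) = 65
F^(5)(0) = 326
So c_5 = F^(5)(0)/5! = 163/60.

163/60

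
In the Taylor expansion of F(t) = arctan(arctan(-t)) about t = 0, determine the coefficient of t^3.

Plug the Maclaurin series of the inner function into that of the outer and collect terms.
So c_3 = F′′′(0)/3! = 2/3.

2/3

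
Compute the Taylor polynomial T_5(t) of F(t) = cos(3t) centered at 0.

27*t^4/8 - 9*t^2/2 + 1

F(0) = 1
F′(0) = 0
F′′(0) = -9
F′′′(0) = 0
F^(4)(0) = 81
F^(5)(0) = 0
The Taylor polynomial is Σ F^(k)(0)/k! · t^k.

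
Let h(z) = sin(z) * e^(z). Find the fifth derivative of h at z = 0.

Expand each factor separately, then convolve coefficients.
From the series, [z^5] h = -1/30; multiply by 5! = 120 to get -4.

-4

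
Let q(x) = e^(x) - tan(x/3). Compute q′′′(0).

25/27

Combine the two series term by term.
The coefficient of x^3 in the expansion is 25/162, so q′′′(0) = 3! * (25/162) = 25/27.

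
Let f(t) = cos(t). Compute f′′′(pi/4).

sqrt(2)/2

From the series, [(t - pi/4)^3] f = sqrt(2)/12; multiply by 3! = 6 to get sqrt(2)/2.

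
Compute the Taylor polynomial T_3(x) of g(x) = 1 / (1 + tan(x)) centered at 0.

Write 1/(1+u) = 1 - u + u^2 - u^3 + ... and substitute the series for u.

-4*x^3/3 + x^2 - x + 1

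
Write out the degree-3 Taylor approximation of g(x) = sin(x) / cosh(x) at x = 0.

-2*x^3/3 + x

Divide the numerator series by the denominator series (power-series long division).
g(0) = 0
g′(0) = 1
g′′(0) = 0
g′′′(0) = -4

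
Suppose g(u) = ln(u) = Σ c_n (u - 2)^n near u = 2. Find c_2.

Compute the successive derivatives at the expansion point and divide by k!.
g(2) = ln(2)
g′(2) = 1/2
g′′(2) = -1/4
So c_2 = g′′(2)/2! = -1/8.

-1/8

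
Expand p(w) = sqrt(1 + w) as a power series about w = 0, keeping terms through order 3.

w^3/16 - w^2/8 + w/2 + 1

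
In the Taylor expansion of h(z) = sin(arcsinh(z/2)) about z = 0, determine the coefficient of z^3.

-1/24

Compose series: expand the inner function first, then feed it into the outer expansion.
So c_3 = h′′′(0)/3! = -1/24.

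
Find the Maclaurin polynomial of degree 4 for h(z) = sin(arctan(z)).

Compose series: expand the inner function first, then feed it into the outer expansion.

-z^3/2 + z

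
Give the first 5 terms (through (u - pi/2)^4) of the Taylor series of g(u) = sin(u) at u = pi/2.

Apply the Taylor formula c_k = f^(k)(a)/k!.
g(pi/2) = 1
g′(pi/2) = 0
g′′(pi/2) = -1
g′′′(pi/2) = 0
g^(4)(pi/2) = 1
The Taylor polynomial is Σ g^(k)(pi/2)/k! · (u - pi/2)^k.

(u - pi/2)^4/24 - (u - pi/2)^2/2 + 1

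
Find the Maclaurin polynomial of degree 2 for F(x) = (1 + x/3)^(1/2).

Compute the successive derivatives at the expansion point and divide by k!.
F(0) = 1
F′(0) = 1/6
F′′(0) = -1/36

-x^2/72 + x/6 + 1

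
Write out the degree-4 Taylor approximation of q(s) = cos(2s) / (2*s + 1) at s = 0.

26*s^4/3 - 4*s^3 + 2*s^2 - 2*s + 1

Multiply the numerator's expansion by the denominator's geometric series.
[s^0] = 1;  [s^1] = -2;  [s^2] = 2;  [s^3] = -4;  [s^4] = 26/3.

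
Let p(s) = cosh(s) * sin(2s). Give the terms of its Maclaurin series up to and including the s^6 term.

Expand each factor separately, then convolve coefficients.
p(0) = 0
p′(0) = 2
p′′(0) = 0
p′′′(0) = -2
p^(4)(0) = 0
p^(5)(0) = -38
p^(6)(0) = 0
Then c_k = p^(k)(0)/k! gives each Taylor coefficient.

-19*s^5/60 - s^3/3 + 2*s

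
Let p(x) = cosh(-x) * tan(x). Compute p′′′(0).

5

Multiply the two series term by term and collect like powers.
The coefficient of x^3 in the expansion is 5/6, so p′′′(0) = 3! * (5/6) = 5.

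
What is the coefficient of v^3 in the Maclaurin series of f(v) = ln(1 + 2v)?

[v^0] = 0;  [v^1] = 2;  [v^2] = -2;  [v^3] = 8/3.
So c_3 = f′′′(0)/3! = 8/3.

8/3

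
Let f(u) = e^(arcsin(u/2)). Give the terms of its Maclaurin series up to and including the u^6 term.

17*u^6/9216 + u^5/192 + 5*u^4/384 + u^3/24 + u^2/8 + u/2 + 1

Substitute the inner expansion into the outer series and collect powers.
f(0) = 1
f′(0) = 1/2
f′′(0) = 1/4
f′′′(0) = 1/4
f^(4)(0) = 5/16
f^(5)(0) = 5/8
f^(6)(0) = 85/64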